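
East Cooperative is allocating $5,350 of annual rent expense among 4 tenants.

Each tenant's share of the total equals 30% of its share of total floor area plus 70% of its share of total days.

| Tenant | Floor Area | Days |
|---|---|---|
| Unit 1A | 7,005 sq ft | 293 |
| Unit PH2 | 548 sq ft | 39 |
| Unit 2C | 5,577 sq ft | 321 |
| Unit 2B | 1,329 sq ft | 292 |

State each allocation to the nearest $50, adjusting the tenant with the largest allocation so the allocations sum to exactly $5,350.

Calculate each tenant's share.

Unit 1A: $1,950; Unit PH2: $200; Unit 2C: $1,900; Unit 2B: $1,300

Totals — floor area 14,459, days 945.
Blended shares (30% floor area + 70% days): Unit 1A 0.3624; Unit PH2 0.0403; Unit 2C 0.3535; Unit 2B 0.2439.
Pro-rata amounts: Unit 1A 1,938.73; Unit PH2 215.39; Unit 2C 1,891.18; Unit 2B 1,304.71.
Rounded to nearest $50: Unit 1A $1,950; Unit PH2 $200; Unit 2C $1,900; Unit 2B $1,300. Sum = $5,350.
Rounded total matches; no reconciliation needed.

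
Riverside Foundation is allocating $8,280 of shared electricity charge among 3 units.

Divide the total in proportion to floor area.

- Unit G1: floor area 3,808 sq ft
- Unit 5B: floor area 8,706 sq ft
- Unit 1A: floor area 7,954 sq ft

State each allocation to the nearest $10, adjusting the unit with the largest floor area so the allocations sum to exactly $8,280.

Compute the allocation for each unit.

Total floor area = 3,808 + 8,706 + 7,954 = 20,468.
Unrounded shares: Unit G1 1,540.47; Unit 5B 3,521.87; Unit 1A 3,217.66.
At nearest $10: Unit G1 $1,540; Unit 5B $3,520; Unit 1A $3,220. Sum = $8,280.
No rounding difference to absorb.

Unit G1: $1,540; Unit 5B: $3,520; Unit 1A: $3,220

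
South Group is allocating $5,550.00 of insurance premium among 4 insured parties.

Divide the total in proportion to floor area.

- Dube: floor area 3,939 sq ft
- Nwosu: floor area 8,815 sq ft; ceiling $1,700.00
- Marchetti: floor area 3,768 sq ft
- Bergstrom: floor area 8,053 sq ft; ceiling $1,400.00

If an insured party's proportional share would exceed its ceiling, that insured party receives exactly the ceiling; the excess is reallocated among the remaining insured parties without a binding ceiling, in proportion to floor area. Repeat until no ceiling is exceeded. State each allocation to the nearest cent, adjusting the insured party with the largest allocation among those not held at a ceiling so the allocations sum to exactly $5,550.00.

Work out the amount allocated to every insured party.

Combined floor area = 24,575.
Proportional shares (ignoring caps): Dube 889.5809; Nwosu 1,990.7731; Marchetti 850.9624; Bergstrom 1,818.6836.
Held at cap: Nwosu ($1,700.00), Bergstrom ($1,400.00); balance $2,450.00 reallocated over remaining floor area 7,707.
Remaining shares: Dube 1,252.1798 → $1,252.18; Marchetti 1,197.8202 → $1,197.82.

Dube: $1,252.18 | Nwosu: $1,700.00 | Marchetti: $1,197.82 | Bergstrom: $1,400.00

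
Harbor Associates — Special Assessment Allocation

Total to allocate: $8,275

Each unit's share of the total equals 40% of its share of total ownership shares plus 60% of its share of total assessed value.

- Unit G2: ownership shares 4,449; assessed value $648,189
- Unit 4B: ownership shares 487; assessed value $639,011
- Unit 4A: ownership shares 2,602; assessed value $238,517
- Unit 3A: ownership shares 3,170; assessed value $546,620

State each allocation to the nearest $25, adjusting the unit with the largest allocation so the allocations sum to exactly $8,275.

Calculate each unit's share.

Totals — ownership shares 10,708, assessed value 2,072,337.
Blended shares (40% ownership shares + 60% assessed value): Unit G2 0.3539; Unit 4B 0.2032; Unit 4A 0.1663; Unit 3A 0.2767.
Raw shares: Unit G2 2,928.21; Unit 4B 1,681.51; Unit 4A 1,375.77; Unit 3A 2,289.51.
At nearest $25: Unit G2 $2,925; Unit 4B $1,675; Unit 4A $1,375; Unit 3A $2,300. Sum = $8,275.
No rounding difference to absorb.

Unit G2: $2,925; Unit 4B: $1,675; Unit 4A: $1,375; Unit 3A: $2,300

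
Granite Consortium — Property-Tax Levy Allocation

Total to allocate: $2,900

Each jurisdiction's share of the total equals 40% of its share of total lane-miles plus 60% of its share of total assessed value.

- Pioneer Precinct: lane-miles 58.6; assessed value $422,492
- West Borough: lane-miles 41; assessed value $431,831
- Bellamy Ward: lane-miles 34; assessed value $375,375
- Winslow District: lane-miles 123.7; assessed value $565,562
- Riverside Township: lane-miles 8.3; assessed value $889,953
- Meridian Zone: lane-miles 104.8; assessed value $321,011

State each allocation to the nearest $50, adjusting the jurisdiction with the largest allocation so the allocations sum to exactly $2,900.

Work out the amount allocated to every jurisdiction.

Pioneer Precinct: $450; West Borough: $400; Bellamy Ward: $300; Winslow District: $700; Riverside Township: $550; Meridian Zone: $500

Lane-miles total 370.4; assessed value total 3,006,224.
Composite weights (40% lane-miles + 60% assessed value): Pioneer Precinct 0.1476; West Borough 0.1305; Bellamy Ward 0.1116; Winslow District 0.2465; Riverside Township 0.1866; Meridian Zone 0.1772.
Proportional shares: Pioneer Precinct 428.06; West Borough 378.35; Bellamy Ward 323.75; Winslow District 714.74; Riverside Township 541.10; Meridian Zone 514.01.
After rounding ($50): Pioneer Precinct $450; West Borough $400; Bellamy Ward $300; Winslow District $700; Riverside Township $550; Meridian Zone $500. Sum = $2,900.
Rounded total matches; no reconciliation needed.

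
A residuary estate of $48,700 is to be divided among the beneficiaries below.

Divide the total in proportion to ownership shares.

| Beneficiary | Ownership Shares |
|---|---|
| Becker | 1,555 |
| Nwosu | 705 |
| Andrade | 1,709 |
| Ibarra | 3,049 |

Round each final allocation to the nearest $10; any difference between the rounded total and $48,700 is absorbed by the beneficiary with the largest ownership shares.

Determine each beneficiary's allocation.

Becker: $10,790; Nwosu: $4,890; Andrade: $11,860; Ibarra: $21,160

Total ownership shares = 1,555 + 705 + 1,709 + 3,049 = 7,018.
Pro-rata amounts: Becker 10,790.61; Nwosu 4,892.21; Andrade 11,859.26; Ibarra 21,157.92.
At nearest $10: Becker $10,790; Nwosu $4,890; Andrade $11,860; Ibarra $21,160. Sum = $48,700.
Rounded total matches; no reconciliation needed.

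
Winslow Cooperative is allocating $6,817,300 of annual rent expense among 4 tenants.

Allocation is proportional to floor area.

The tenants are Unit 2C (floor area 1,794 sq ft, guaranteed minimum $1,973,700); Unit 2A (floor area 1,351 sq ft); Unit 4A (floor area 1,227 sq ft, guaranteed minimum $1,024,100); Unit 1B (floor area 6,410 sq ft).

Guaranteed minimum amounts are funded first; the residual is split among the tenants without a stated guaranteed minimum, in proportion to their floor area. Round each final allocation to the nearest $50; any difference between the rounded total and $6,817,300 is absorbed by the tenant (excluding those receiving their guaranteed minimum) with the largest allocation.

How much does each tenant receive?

Guaranteed amounts: Unit 2C $1,973,700; Unit 4A $1,024,100. Remaining pool $3,819,500.
Remaining pool split over remaining floor area 7,761: Unit 2A 664,881.39 → $664,900; Unit 1B 3,154,618.61 → $3,154,600.

Unit 2C: $1,973,700; Unit 2A: $664,900; Unit 4A: $1,024,100; Unit 1B: $3,154,600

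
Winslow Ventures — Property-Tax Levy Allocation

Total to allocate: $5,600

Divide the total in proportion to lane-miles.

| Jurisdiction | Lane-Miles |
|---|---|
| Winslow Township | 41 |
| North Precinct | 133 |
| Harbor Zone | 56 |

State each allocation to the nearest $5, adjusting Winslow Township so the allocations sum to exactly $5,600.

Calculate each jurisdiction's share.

Combined lane-miles = 230.
Raw shares: Winslow Township 41/230 × $5,600 = 998.26; North Precinct 133/230 × $5,600 = 3,238.26; Harbor Zone 56/230 × $5,600 = 1,363.48.
After rounding ($5): Winslow Township $1,000; North Precinct $3,240; Harbor Zone $1,365. Sum = $5,605.
Difference $5,600 − $5,605 = −$5 applied to Winslow Township: Winslow Township becomes $995.

Winslow Township: $995 · North Precinct: $3,240 · Harbor Zone: $1,365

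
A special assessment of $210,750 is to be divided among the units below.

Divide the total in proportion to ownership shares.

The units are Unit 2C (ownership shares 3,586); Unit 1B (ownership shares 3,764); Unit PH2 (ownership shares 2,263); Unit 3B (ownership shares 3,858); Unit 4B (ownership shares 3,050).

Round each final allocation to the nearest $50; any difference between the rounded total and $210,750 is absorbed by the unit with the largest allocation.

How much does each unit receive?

Unit 2C: $45,750 · Unit 1B: $48,000 · Unit PH2: $28,850 · Unit 3B: $49,250 · Unit 4B: $38,900

Combined ownership shares = 16,521.
Unrounded shares: Unit 2C 3,586/16,521 × $210,750 = 45,744.78; Unit 1B 3,764/16,521 × $210,750 = 48,015.43; Unit PH2 2,263/16,521 × $210,750 = 28,867.94; Unit 3B 3,858/16,521 × $210,750 = 49,214.55; Unit 4B 3,050/16,521 × $210,750 = 38,907.30.
After rounding ($50): Unit 2C $45,750; Unit 1B $48,000; Unit PH2 $28,850; Unit 3B $49,200; Unit 4B $38,900. Sum = $210,700.
Difference $210,750 − $210,700 = +$50 applied to largest allocation (Unit 3B): Unit 3B becomes $49,250.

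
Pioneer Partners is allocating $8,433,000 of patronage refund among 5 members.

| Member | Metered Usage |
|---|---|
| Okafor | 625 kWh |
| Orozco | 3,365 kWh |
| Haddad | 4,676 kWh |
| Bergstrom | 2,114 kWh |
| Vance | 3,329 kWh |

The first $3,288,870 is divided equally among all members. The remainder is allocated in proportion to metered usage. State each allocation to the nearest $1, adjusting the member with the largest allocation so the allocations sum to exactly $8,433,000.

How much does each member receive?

Okafor: $885,648; Orozco: $1,884,650; Haddad: $2,362,640; Bergstrom: $1,428,537; Vance: $1,871,525

$3,288,870 shared equally gives $657,774 per member.
Remainder $5,144,130 by metered usage (total 14,109): Okafor 227,874.495 → $227,874; Orozco 1,226,876.28 → $1,226,876; Haddad 1,704,865.82 → $1,704,866; Bergstrom 770,762.69 → $770,763; Vance 1,213,750.71 → $1,213,751.
Totals: Okafor $657,774 + $227,874 = $885,648; Orozco $657,774 + $1,226,876 = $1,884,650; Haddad $657,774 + $1,704,866 = $2,362,640; Bergstrom $657,774 + $770,763 = $1,428,537; Vance $657,774 + $1,213,751 = $1,871,525.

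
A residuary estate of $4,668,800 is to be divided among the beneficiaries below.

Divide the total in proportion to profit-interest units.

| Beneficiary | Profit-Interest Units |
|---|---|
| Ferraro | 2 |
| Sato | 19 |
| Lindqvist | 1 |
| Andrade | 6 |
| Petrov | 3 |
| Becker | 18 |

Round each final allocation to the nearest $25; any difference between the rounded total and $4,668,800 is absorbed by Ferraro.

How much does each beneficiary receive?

Ferraro: $190,550; Sato: $1,810,350; Lindqvist: $95,275; Andrade: $571,700; Petrov: $285,850; Becker: $1,715,075

Total profit-interest units = 49.
Proportional shares: Ferraro 2/49 × $4,668,800 = 190,563.27; Sato 19/49 × $4,668,800 = 1,810,351.02; Lindqvist 1/49 × $4,668,800 = 95,281.63; Andrade 6/49 × $4,668,800 = 571,689.80; Petrov 3/49 × $4,668,800 = 285,844.90; Becker 18/49 × $4,668,800 = 1,715,069.39.
At nearest $25: Ferraro $190,575; Sato $1,810,350; Lindqvist $95,275; Andrade $571,700; Petrov $285,850; Becker $1,715,075. Sum = $4,668,825.
Difference $4,668,800 − $4,668,825 = −$25 applied to Ferraro: Ferraro becomes $190,550.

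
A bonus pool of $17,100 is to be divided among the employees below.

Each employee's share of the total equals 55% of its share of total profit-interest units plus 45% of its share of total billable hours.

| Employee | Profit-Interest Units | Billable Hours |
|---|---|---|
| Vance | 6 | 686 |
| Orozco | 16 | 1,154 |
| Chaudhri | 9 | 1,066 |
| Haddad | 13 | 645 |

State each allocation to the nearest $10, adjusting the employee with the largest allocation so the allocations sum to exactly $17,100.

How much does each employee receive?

Vance: $2,770 | Orozco: $5,920 | Chaudhri: $4,230 | Haddad: $4,180

Profit-interest units total 44; billable hours total 3,551.
Composite weights (55% profit-interest units + 45% billable hours): Vance 0.1619; Orozco 0.3462; Chaudhri 0.2476; Haddad 0.2442.
Pro-rata amounts: Vance 2,769.06; Orozco 5,920.71; Chaudhri 4,233.77; Haddad 4,176.46.
Rounded to nearest $10: Vance $2,770; Orozco $5,920; Chaudhri $4,230; Haddad $4,180. Sum = $17,100.
Rounded total matches; no reconciliation needed.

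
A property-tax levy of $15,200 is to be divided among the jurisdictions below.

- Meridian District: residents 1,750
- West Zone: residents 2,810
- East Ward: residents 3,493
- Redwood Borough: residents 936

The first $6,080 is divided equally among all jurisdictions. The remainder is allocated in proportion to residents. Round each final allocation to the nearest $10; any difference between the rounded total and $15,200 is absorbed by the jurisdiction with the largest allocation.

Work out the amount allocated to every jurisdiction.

Equal tier: $6,080 ÷ 4 = $1,520 apiece.
Remainder $9,120 by residents (total 8,989): Meridian District 1,775.50 → $1,780; West Zone 2,850.95 → $2,850; East Ward 3,543.90 → $3,540; Redwood Borough 949.64 → $950.
Totals: Meridian District $1,520 + $1,780 = $3,300; West Zone $1,520 + $2,850 = $4,370; East Ward $1,520 + $3,540 = $5,060; Redwood Borough $1,520 + $950 = $2,470.

Meridian District: $3,300 · West Zone: $4,370 · East Ward: $5,060 · Redwood Borough: $2,470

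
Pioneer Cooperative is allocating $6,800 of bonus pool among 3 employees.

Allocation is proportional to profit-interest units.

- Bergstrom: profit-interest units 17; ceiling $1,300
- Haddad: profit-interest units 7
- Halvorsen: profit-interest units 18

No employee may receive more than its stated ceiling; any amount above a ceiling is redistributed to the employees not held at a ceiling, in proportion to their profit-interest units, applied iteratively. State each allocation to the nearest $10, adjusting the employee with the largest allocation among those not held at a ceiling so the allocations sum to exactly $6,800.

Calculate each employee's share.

Total profit-interest units = 42.
Proportional shares (ignoring caps): Bergstrom 2,752.38; Haddad 1,133.33; Halvorsen 2,914.29.
Capped: Bergstrom ($1,300); remaining pool $5,500 reallocated over remaining profit-interest units 25.
Shares after redistribution: Haddad 1,540.00 → $1,540; Halvorsen 3,960.00 → $3,960.

Bergstrom: $1,300 · Haddad: $1,540 · Halvorsen: $3,960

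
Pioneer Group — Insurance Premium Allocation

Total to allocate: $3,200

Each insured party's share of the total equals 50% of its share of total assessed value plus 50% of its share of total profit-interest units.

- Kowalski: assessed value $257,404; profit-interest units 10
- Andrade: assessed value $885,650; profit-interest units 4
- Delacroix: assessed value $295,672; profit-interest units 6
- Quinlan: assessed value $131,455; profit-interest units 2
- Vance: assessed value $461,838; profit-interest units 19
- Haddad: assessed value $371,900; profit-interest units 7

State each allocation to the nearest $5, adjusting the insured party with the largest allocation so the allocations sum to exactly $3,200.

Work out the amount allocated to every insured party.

Totals — assessed value 2,403,919, profit-interest units 48.
Combined weights (50% assessed value + 50% profit-interest units): Kowalski 0.1577; Andrade 0.2259; Delacroix 0.1240; Quinlan 0.0482; Vance 0.2940; Haddad 0.1503.
Pro-rata amounts: Kowalski 504.66; Andrade 722.80; Delacroix 396.79; Quinlan 154.16; Vance 940.72; Haddad 480.86.
At nearest $5: Kowalski $505; Andrade $725; Delacroix $395; Quinlan $155; Vance $940; Haddad $480. Sum = $3,200.
No rounding difference to absorb.

Kowalski: $505; Andrade: $725; Delacroix: $395; Quinlan: $155; Vance: $940; Haddad: $480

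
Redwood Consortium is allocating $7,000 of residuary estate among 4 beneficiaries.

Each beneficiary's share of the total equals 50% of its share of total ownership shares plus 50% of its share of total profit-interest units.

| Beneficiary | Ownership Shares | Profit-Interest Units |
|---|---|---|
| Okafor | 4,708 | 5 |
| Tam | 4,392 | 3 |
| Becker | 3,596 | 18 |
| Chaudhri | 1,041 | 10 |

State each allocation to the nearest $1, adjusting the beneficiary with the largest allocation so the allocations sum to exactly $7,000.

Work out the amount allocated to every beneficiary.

Okafor: $1,686; Tam: $1,411; Becker: $2,666; Chaudhri: $1,237

Ownership shares total 13,737; profit-interest units total 36.
Combined weights (50% ownership shares + 50% profit-interest units): Okafor 0.2408; Tam 0.2015; Becker 0.3809; Chaudhri 0.1768.
Pro-rata amounts: Okafor 1,685.65; Tam 1,410.69; Becker 2,666.21; Chaudhri 1,237.45.
At nearest $1: Okafor $1,686; Tam $1,411; Becker $2,666; Chaudhri $1,237. Sum = $7,000.
Sum already equals the total — no adjustment.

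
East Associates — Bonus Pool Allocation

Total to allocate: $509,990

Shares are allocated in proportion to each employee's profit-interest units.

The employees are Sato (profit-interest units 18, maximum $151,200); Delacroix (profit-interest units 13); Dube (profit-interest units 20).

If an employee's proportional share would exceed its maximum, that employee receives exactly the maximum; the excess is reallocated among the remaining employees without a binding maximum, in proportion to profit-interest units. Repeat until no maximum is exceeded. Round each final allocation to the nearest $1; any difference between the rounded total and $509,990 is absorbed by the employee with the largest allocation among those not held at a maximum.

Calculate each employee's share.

Profit-interest units total: 51.
Unconstrained shares: Sato 179,996.47; Delacroix 129,997.45; Dube 199,996.08.
Held at cap: Sato ($151,200); remaining pool $358,790 reallocated over remaining profit-interest units 33.
Redistributed shares: Delacroix 141,341.52 → $141,342; Dube 217,448.48 → $217,448.

Sato: $151,200; Delacroix: $141,342; Dube: $217,448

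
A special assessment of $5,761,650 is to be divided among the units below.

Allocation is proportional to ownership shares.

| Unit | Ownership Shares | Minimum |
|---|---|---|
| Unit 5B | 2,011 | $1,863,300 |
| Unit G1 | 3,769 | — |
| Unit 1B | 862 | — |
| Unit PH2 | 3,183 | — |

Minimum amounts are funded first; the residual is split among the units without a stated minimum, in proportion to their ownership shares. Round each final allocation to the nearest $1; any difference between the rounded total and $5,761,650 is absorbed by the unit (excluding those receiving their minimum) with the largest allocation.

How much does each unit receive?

Unit 5B: $1,863,300; Unit G1: $1,880,328; Unit 1B: $430,046; Unit PH2: $1,587,976

Guaranteed amounts: Unit 5B $1,863,300. Remaining pool $3,898,350.
Remaining pool split over remaining ownership shares 7,814: Unit G1 1,880,327.76 → $1,880,328; Unit 1B 430,045.78 → $430,046; Unit PH2 1,587,976.46 → $1,587,976.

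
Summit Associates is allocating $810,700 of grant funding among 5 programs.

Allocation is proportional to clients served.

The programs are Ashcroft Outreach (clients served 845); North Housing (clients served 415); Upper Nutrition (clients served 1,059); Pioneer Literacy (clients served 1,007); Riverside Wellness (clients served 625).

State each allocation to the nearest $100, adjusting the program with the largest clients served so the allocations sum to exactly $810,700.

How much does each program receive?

Ashcroft Outreach: $173,400 | North Housing: $85,200 | Upper Nutrition: $217,300 | Pioneer Literacy: $206,600 | Riverside Wellness: $128,200

Combined clients served = 845 + 415 + 1,059 + 1,007 + 625 = 3,951.
Proportional shares: Ashcroft Outreach 173,384.33; North Housing 85,153.25; Upper Nutrition 217,294.68; Pioneer Literacy 206,624.88; Riverside Wellness 128,242.85.
After rounding ($100): Ashcroft Outreach $173,400; North Housing $85,200; Upper Nutrition $217,300; Pioneer Literacy $206,600; Riverside Wellness $128,200. Sum = $810,700.
Rounded total matches; no reconciliation needed.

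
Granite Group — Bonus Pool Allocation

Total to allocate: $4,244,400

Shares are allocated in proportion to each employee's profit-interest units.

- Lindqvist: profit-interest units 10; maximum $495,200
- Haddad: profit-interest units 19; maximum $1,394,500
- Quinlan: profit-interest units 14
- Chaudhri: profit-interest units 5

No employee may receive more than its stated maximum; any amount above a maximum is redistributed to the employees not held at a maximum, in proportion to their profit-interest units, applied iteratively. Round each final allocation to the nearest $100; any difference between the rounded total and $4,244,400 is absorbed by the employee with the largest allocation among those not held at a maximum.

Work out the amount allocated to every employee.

Lindqvist: $495,200 · Haddad: $1,394,500 · Quinlan: $1,735,000 · Chaudhri: $619,700

Sum of profit-interest units: 48.
Pro-rata shares before constraints: Lindqvist 884,250.00; Haddad 1,680,075.00; Quinlan 1,237,950.00; Chaudhri 442,125.00.
Held at cap: Lindqvist ($495,200), Haddad ($1,394,500); balance $2,354,700 reallocated over remaining profit-interest units 19.
Redistributed shares: Quinlan 1,735,042.11 → $1,735,000; Chaudhri 619,657.89 → $619,700.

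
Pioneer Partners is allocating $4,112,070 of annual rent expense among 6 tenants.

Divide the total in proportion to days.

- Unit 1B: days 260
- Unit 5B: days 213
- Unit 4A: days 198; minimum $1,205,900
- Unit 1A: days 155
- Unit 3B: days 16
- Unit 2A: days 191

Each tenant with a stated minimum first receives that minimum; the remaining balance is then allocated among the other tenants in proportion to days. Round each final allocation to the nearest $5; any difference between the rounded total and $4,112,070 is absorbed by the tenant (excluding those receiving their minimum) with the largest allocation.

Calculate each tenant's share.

Unit 1B: $904,915 · Unit 5B: $741,335 · Unit 4A: $1,205,900 · Unit 1A: $539,470 · Unit 3B: $55,685 · Unit 2A: $664,765

Minimums first: Unit 4A $1,205,900. Balance $2,906,170.
Balance split over remaining days 835: Unit 1B 904,915.21 → $904,915; Unit 5B 741,334.38 → $741,335; Unit 1A 539,468.68 → $539,470; Unit 3B 55,687.09 → $55,685; Unit 2A 664,764.63 → $664,765.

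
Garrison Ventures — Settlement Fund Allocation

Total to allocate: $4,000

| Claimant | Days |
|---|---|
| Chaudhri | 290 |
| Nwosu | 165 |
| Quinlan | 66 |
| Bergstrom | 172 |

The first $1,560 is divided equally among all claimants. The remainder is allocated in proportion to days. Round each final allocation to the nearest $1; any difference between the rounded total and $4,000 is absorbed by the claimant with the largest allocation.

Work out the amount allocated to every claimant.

Chaudhri: $1,411 · Nwosu: $971 · Quinlan: $622 · Bergstrom: $996

First tranche $1,560 split equally: $390 each.
Remainder $2,440 by days (total 693): Chaudhri 1,021.07 → $1,021; Nwosu 580.95 → $581; Quinlan 232.38 → $232; Bergstrom 605.60 → $606.
Totals: Chaudhri $390 + $1,021 = $1,411; Nwosu $390 + $581 = $971; Quinlan $390 + $232 = $622; Bergstrom $390 + $606 = $996.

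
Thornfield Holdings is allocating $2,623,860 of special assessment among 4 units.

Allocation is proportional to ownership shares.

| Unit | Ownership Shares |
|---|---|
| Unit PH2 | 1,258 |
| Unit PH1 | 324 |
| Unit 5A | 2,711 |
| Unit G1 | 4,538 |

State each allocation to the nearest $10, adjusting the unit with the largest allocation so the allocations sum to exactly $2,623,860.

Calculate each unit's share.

Sum of ownership shares: 8,831.
Proportional shares: Unit PH2 1,258/8,831 × $2,623,860 = 373,776.00; Unit PH1 324/8,831 × $2,623,860 = 96,266.63; Unit 5A 2,711/8,831 × $2,623,860 = 805,490.26; Unit G1 4,538/8,831 × $2,623,860 = 1,348,327.11.
At nearest $10: Unit PH2 $373,780; Unit PH1 $96,270; Unit 5A $805,490; Unit G1 $1,348,330. Sum = $2,623,870.
Difference $2,623,860 − $2,623,870 = −$10 applied to largest allocation (Unit G1): Unit G1 becomes $1,348,320.

Unit PH2: $373,780 | Unit PH1: $96,270 | Unit 5A: $805,490 | Unit G1: $1,348,320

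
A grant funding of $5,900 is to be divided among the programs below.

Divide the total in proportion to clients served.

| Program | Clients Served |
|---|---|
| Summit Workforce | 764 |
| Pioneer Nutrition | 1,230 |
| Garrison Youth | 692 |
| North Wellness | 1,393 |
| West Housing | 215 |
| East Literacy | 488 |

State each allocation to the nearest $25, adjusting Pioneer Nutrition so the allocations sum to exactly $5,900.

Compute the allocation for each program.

Summit Workforce: $950 · Pioneer Nutrition: $1,500 · Garrison Youth: $850 · North Wellness: $1,725 · West Housing: $275 · East Literacy: $600

Clients served total: 4,782.
Unrounded shares: Summit Workforce 764/4,782 × $5,900 = 942.62; Pioneer Nutrition 1,230/4,782 × $5,900 = 1,517.57; Garrison Youth 692/4,782 × $5,900 = 853.79; North Wellness 1,393/4,782 × $5,900 = 1,718.67; West Housing 215/4,782 × $5,900 = 265.27; East Literacy 488/4,782 × $5,900 = 602.09.
Rounded to nearest $25: Summit Workforce $950; Pioneer Nutrition $1,525; Garrison Youth $850; North Wellness $1,725; West Housing $275; East Literacy $600. Sum = $5,925.
Difference $5,900 − $5,925 = −$25 applied to Pioneer Nutrition: Pioneer Nutrition becomes $1,500.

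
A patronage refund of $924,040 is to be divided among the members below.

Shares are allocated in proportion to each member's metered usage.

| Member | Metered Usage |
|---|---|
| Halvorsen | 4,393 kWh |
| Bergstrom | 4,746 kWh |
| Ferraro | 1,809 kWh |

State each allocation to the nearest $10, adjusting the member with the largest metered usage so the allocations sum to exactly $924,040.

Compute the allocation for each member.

Combined metered usage = 10,948.
Proportional shares: Halvorsen 4,393/10,948 × $924,040 = 370,780.76; Bergstrom 4,746/10,948 × $924,040 = 400,574.88; Ferraro 1,809/10,948 × $924,040 = 152,684.36.
Rounded to nearest $10: Halvorsen $370,780; Bergstrom $400,570; Ferraro $152,680. Sum = $924,030.
Difference $924,040 − $924,030 = +$10 applied to largest metered usage (Bergstrom): Bergstrom becomes $400,580.

Halvorsen: $370,780 | Bergstrom: $400,580 | Ferraro: $152,680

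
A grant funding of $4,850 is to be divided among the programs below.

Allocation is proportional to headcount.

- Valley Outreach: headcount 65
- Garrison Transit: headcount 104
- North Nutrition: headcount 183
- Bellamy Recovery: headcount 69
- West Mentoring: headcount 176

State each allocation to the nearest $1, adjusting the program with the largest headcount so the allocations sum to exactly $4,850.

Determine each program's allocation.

Valley Outreach: $528 · Garrison Transit: $845 · North Nutrition: $1,486 · Bellamy Recovery: $561 · West Mentoring: $1,430

Sum of headcount: 597.
Pro-rata amounts: Valley Outreach 65/597 × $4,850 = 528.06; Garrison Transit 104/597 × $4,850 = 844.89; North Nutrition 183/597 × $4,850 = 1,486.68; Bellamy Recovery 69/597 × $4,850 = 560.55; West Mentoring 176/597 × $4,850 = 1,429.82.
Rounded to nearest $1: Valley Outreach $528; Garrison Transit $845; North Nutrition $1,487; Bellamy Recovery $561; West Mentoring $1,430. Sum = $4,851.
Difference $4,850 − $4,851 = −$1 applied to largest headcount (North Nutrition): North Nutrition becomes $1,486.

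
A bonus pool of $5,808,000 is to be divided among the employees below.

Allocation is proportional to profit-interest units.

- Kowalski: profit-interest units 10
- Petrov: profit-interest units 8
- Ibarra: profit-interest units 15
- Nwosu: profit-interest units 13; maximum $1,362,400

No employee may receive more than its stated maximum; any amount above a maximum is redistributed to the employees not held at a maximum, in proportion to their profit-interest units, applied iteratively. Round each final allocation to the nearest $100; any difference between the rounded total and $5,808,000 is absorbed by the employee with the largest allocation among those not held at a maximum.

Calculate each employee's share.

Total profit-interest units = 46.
Proportional shares (ignoring caps): Kowalski 1,262,608.70; Petrov 1,010,086.96; Ibarra 1,893,913.04; Nwosu 1,641,391.30.
Held at cap: Nwosu ($1,362,400); remaining pool $4,445,600 reallocated over remaining profit-interest units 33.
Shares after redistribution: Kowalski 1,347,151.52 → $1,347,200; Petrov 1,077,721.21 → $1,077,700; Ibarra 2,020,727.27 → $2,020,700.

Kowalski: $1,347,200; Petrov: $1,077,700; Ibarra: $2,020,700; Nwosu: $1,362,400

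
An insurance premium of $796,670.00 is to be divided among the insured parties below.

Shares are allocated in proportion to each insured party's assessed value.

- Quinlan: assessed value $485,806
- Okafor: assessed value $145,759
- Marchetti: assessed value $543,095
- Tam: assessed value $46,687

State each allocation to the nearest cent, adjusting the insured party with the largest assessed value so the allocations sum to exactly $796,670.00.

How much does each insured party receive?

Sum of assessed value: 485,806 + 145,759 + 543,095 + 46,687 = 1,221,347.
Unrounded shares: Quinlan 316,885.4273; Okafor 95,076.8476; Marchetti 354,254.3549; Tam 30,453.3702.
Rounded to nearest cent: Quinlan $316,885.43; Okafor $95,076.85; Marchetti $354,254.35; Tam $30,453.37. Sum = $796,670.00.
No rounding difference to absorb.

Quinlan: $316,885.43; Okafor: $95,076.85; Marchetti: $354,254.35; Tam: $30,453.37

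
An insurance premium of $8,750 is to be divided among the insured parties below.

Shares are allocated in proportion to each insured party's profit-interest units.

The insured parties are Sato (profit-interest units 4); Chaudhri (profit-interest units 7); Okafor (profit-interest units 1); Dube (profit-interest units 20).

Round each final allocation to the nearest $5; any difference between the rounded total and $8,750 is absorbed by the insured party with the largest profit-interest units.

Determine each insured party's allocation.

Profit-interest units total: 32.
Pro-rata amounts: Sato 4/32 × $8,750 = 1,093.75; Chaudhri 7/32 × $8,750 = 1,914.06; Okafor 1/32 × $8,750 = 273.44; Dube 20/32 × $8,750 = 5,468.75.
After rounding ($5): Sato $1,095; Chaudhri $1,915; Okafor $275; Dube $5,470. Sum = $8,755.
Difference $8,750 − $8,755 = −$5 applied to largest profit-interest units (Dube): Dube becomes $5,465.

Sato: $1,095; Chaudhri: $1,915; Okafor: $275; Dube: $5,465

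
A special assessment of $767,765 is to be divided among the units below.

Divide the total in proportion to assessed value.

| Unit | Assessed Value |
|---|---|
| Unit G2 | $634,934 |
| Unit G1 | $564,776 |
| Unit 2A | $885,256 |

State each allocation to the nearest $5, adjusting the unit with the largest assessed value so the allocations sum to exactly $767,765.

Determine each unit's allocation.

Combined assessed value = 2,084,966.
Proportional shares: Unit G2 634,934/2,084,966 × $767,765 = 233,807.22; Unit G1 564,776/2,084,966 × $767,765 = 207,972.33; Unit 2A 885,256/2,084,966 × $767,765 = 325,985.45.
After rounding ($5): Unit G2 $233,805; Unit G1 $207,970; Unit 2A $325,985. Sum = $767,760.
Difference $767,765 − $767,760 = +$5 applied to largest assessed value (Unit 2A): Unit 2A becomes $325,990.

Unit G2: $233,805 | Unit G1: $207,970 | Unit 2A: $325,990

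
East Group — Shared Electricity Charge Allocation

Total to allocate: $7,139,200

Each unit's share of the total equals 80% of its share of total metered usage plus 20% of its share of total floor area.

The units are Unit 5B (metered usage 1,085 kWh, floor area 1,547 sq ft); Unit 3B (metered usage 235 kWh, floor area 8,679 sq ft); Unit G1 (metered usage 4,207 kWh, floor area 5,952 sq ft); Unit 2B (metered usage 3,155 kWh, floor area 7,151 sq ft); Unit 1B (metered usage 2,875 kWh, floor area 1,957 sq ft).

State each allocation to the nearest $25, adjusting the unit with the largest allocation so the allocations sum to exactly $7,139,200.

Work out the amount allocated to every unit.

Unit 5B: $623,550; Unit 3B: $606,225; Unit G1: $2,415,150; Unit 2B: $1,962,975; Unit 1B: $1,531,300

Totals — metered usage 11,557, floor area 25,286.
Composite weights (80% metered usage + 20% floor area): Unit 5B 0.0873; Unit 3B 0.0849; Unit G1 0.3383; Unit 2B 0.2750; Unit 1B 0.2145.
Pro-rata amounts: Unit 5B 623,552.12; Unit 3B 606,217.17; Unit G1 2,415,154.79; Unit 2B 1,962,971.02; Unit 1B 1,531,304.90.
Rounded to nearest $25: Unit 5B $623,550; Unit 3B $606,225; Unit G1 $2,415,150; Unit 2B $1,962,975; Unit 1B $1,531,300. Sum = $7,139,200.
No rounding difference to absorb.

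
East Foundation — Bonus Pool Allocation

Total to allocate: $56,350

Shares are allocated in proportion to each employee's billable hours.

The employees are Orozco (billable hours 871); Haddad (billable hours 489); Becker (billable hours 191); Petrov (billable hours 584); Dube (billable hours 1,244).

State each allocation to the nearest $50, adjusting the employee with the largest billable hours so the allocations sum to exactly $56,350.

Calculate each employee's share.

Orozco: $14,550 · Haddad: $8,150 · Becker: $3,200 · Petrov: $9,750 · Dube: $20,700

Billable hours total: 3,379.
Proportional shares: Orozco 871/3,379 × $56,350 = 14,525.26; Haddad 489/3,379 × $56,350 = 8,154.82; Becker 191/3,379 × $56,350 = 3,185.22; Petrov 584/3,379 × $56,350 = 9,739.09; Dube 1,244/3,379 × $56,350 = 20,745.61.
At nearest $50: Orozco $14,550; Haddad $8,150; Becker $3,200; Petrov $9,750; Dube $20,750. Sum = $56,400.
Difference $56,350 − $56,400 = −$50 applied to largest billable hours (Dube): Dube becomes $20,700.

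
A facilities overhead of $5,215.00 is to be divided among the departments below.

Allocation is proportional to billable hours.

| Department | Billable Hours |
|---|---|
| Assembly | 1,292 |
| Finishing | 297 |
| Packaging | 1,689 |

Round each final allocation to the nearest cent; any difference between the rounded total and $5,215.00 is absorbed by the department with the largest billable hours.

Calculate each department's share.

Assembly: $2,055.45; Finishing: $472.50; Packaging: $2,687.05

Billable hours total: 1,292 + 297 + 1,689 = 3,278.
Pro-rata amounts: Assembly 2,055.4545; Finishing 472.5000; Packaging 2,687.0455.
At nearest cent: Assembly $2,055.45; Finishing $472.50; Packaging $2,687.05. Sum = $5,215.00.
No rounding difference to absorb.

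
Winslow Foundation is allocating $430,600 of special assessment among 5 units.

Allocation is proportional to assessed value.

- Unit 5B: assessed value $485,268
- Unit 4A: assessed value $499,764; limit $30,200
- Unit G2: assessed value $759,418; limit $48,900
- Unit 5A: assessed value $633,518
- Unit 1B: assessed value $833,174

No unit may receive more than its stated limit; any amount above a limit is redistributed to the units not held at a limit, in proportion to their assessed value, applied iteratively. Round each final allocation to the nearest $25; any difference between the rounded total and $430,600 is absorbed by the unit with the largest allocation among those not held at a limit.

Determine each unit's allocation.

Sum of assessed value: 3,211,142.
Pro-rata shares before constraints: Unit 5B 65,072.30; Unit 4A 67,016.15; Unit G2 101,834.61; Unit 5A 84,951.97; Unit 1B 111,724.96.
Cap binds for Unit 4A ($30,200), Unit G2 ($48,900); balance $351,500 reallocated over remaining assessed value 1,951,960.
Remaining shares: Unit 5B 87,384.83 → $87,375; Unit 5A 114,081.01 → $114,075; Unit 1B 150,034.15 → $150,025.
Rounding difference +$25 applied to Unit 1B → $150,050.

Unit 5B: $87,375 · Unit 4A: $30,200 · Unit G2: $48,900 · Unit 5A: $114,075 · Unit 1B: $150,050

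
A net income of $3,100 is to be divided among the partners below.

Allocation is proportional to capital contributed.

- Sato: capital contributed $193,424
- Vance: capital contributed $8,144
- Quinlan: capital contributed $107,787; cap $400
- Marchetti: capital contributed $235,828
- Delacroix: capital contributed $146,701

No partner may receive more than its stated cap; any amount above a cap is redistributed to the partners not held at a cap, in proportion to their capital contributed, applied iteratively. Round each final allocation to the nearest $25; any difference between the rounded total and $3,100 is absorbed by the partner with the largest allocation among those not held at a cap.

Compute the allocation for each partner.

Sato: $900 | Vance: $50 | Quinlan: $400 | Marchetti: $1,075 | Delacroix: $675

Combined capital contributed = 691,884.
Proportional shares (ignoring caps): Sato 866.64; Vance 36.49; Quinlan 482.94; Marchetti 1,056.63; Delacroix 657.30.
Capped: Quinlan ($400); remaining pool $2,700 reallocated over remaining capital contributed 584,097.
Redistributed shares: Sato 894.11 → $900; Vance 37.65 → $50; Marchetti 1,090.12 → $1,100; Delacroix 678.13 → $675.
Rounding difference −$25 applied to Marchetti → $1,075.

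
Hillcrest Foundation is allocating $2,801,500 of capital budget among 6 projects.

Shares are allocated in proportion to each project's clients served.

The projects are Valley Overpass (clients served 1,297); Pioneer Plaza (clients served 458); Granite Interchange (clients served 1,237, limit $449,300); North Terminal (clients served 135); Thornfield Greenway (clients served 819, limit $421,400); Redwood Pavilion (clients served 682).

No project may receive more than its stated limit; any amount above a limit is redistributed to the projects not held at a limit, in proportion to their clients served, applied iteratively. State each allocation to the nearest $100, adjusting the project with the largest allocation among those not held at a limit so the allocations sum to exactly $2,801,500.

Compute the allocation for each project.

Clients served total: 4,628.
Proportional shares (ignoring caps): Valley Overpass 785,122.19; Pioneer Plaza 277,244.38; Granite Interchange 748,801.97; North Terminal 81,720.51; Thornfield Greenway 495,771.07; Redwood Pavilion 412,839.89.
Held at cap: Granite Interchange ($449,300), Thornfield Greenway ($421,400); remaining pool $1,930,800 reallocated over remaining clients served 2,572.
Redistributed shares: Valley Overpass 973,657.70 → $973,700; Pioneer Plaza 343,820.53 → $343,800; North Terminal 101,344.48 → $101,300; Redwood Pavilion 511,977.29 → $512,000.

Valley Overpass: $973,700 | Pioneer Plaza: $343,800 | Granite Interchange: $449,300 | North Terminal: $101,300 | Thornfield Greenway: $421,400 | Redwood Pavilion: $512,000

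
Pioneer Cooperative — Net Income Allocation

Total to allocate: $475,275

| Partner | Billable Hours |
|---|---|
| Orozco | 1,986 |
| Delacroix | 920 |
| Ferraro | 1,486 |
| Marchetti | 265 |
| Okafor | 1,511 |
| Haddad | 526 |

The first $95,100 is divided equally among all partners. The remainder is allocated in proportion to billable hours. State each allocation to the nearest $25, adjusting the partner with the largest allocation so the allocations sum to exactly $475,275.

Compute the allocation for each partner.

Orozco: $128,625 · Delacroix: $68,100 · Ferraro: $100,250 · Marchetti: $30,900 · Okafor: $101,675 · Haddad: $45,725

Equal tier: $95,100 ÷ 6 = $15,850 apiece.
Remainder $380,175 by billable hours (total 6,694): Orozco 112,791.69 → $112,800; Delacroix 52,249.93 → $52,250; Ferraro 84,394.99 → $84,400; Marchetti 15,050.25 → $15,050; Okafor 85,814.82 → $85,825; Haddad 29,873.33 → $29,875.
Rounding difference −$25 on remainder applied to Orozco.
Totals: Orozco $15,850 + $112,775 = $128,625; Delacroix $15,850 + $52,250 = $68,100; Ferraro $15,850 + $84,400 = $100,250; Marchetti $15,850 + $15,050 = $30,900; Okafor $15,850 + $85,825 = $101,675; Haddad $15,850 + $29,875 = $45,725.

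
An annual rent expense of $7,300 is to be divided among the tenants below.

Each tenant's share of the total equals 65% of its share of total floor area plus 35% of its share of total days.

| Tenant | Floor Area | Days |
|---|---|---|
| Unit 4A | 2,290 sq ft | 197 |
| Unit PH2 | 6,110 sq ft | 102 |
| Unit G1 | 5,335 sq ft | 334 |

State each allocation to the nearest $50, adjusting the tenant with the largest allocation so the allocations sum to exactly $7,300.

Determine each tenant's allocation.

Floor area total 13,735; days total 633.
Blended shares (65% floor area + 35% days): Unit 4A 0.2173; Unit PH2 0.3455; Unit G1 0.4372.
Proportional shares: Unit 4A 1,586.28; Unit PH2 2,522.51; Unit G1 3,191.21.
Rounded to nearest $50: Unit 4A $1,600; Unit PH2 $2,500; Unit G1 $3,200. Sum = $7,300.
Rounded total matches; no reconciliation needed.

Unit 4A: $1,600; Unit PH2: $2,500; Unit G1: $3,200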